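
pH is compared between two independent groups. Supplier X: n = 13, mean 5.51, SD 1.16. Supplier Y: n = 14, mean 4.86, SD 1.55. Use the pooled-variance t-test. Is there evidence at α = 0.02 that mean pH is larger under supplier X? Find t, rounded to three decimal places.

1.226

Let group 1 = supplier X, group 2 = supplier Y. H0: μ_1 = μ_2; H1: μ_1 > μ_2 (two-sample pooled-variance t-test, right-tailed).
s_p² = [(13−1)·1.16² + (14−1)·1.55²]/(13+14−2) = 1.89519
t = (5.51 − 4.86)/√[1.89519·(1/13 + 1/14)] = 1.226
df = n₁ + n₂ − 2 = 25
p-value = P(T ≥ 1.226) ≈ 0.1158
Since p ≈ 0.1158 > α = 0.02, fail to reject H0; the evidence is not statistically significant.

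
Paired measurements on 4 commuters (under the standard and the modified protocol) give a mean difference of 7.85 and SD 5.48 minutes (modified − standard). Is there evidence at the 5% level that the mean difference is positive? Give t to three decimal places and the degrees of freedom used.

H0: μ_d = 0; H1: μ_d > 0 (paired t-test on the differences, right-tailed).
t = d̄/(s_d/√n) = 7.85/(5.48/√4) = 2.865
df = n − 1 = 3
p-value = P(T ≥ 2.865) ≈ 0.032
Since p ≈ 0.032 < α = 0.05, reject H0; the data support H1.

t = 2.865, df = 3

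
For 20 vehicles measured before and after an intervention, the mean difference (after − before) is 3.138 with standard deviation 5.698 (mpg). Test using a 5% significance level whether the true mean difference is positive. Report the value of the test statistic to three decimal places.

H0: μ_d = 0; H1: μ_d > 0 (paired t-test on the differences, right-tailed).
t = d̄/(s_d/√n) = 3.138/(5.698/√20) = 2.463
df = n − 1 = 19
p-value = P(T ≥ 2.463) ≈ 0.0118
Since p ≈ 0.0118 < α = 0.05, reject H0; the evidence is statistically significant.

2.463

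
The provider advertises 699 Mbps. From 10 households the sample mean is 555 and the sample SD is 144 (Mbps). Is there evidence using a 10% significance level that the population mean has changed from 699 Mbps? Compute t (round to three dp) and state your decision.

t = -3.162; reject H0

H0: μ = 699; H1: μ ≠ 699 (one-sample t-test, two-sided).
t = (x̄ − μ₀)/(s/√n) = (555 − 699)/(144/√10) = -3.162
df = n − 1 = 9
Two-sided p-value ≈ 0.012
Since p ≈ 0.012 < α = 0.1, reject H0; the data support H1.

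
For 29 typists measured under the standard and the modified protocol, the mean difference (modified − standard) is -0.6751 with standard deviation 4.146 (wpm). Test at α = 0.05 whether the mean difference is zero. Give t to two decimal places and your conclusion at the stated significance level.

H0: μ_d = 0; H1: μ_d ≠ 0 (paired t-test on the differences, two-sided).
t = d̄/(s_d/√n) = -0.6751/(4.146/√29) = -0.88
df = n − 1 = 28
Two-sided p-value ≈ 0.388
Since p ≈ 0.388 > α = 0.05, fail to reject H0; the data do not provide sufficient evidence against H0.

t = -0.88; fail to reject H0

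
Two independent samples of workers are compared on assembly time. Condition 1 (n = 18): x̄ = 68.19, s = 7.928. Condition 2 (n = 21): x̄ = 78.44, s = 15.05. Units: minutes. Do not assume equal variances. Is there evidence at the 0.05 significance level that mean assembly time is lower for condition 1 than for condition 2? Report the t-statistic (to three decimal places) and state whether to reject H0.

t = -2.713; reject H0

Let group 1 = condition 1, group 2 = condition 2. H0: μ_1 = μ_2; H1: μ_1 < μ_2 (Welch's two-sample t-test, left-tailed).
t = (x̄_1 − x̄_2)/√(s_1²/n_1 + s_2²/n_2) = (68.19 − 78.44)/√(7.928²/18 + 15.05²/21) = -2.713
Welch–Satterthwaite df ≈ 31.20
p-value = P(T ≤ -2.713) ≈ 0.0054
Since p ≈ 0.0054 < α = 0.05, reject H0; the data support H1.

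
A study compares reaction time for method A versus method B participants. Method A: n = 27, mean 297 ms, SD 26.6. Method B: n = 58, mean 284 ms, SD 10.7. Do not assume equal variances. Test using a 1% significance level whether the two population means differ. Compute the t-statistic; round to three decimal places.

2.449

Let group 1 = method A, group 2 = method B. H0: μ_1 = μ_2; H1: μ_1 ≠ μ_2 (Welch's two-sample t-test, two-sided).
t = (x̄_1 − x̄_2)/√(s_1²/n_1 + s_2²/n_2) = (297 − 284)/√(26.6²/27 + 10.7²/58) = 2.449
Welch–Satterthwaite df ≈ 29.99
Two-sided p-value ≈ 0.0204
Since p ≈ 0.0204 > α = 0.01, fail to reject H0; the data do not provide sufficient evidence against H0.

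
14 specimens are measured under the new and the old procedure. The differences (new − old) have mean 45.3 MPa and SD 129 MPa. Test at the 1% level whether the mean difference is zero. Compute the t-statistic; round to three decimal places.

H0: μ_d = 0; H1: μ_d ≠ 0 (paired t-test on the differences, two-sided).
t = d̄/(s_d/√n) = 45.3/(129/√14) = 1.314
df = n − 1 = 13
Two-sided p-value ≈ 0.212
Since p ≈ 0.212 > α = 0.01, fail to reject H0; the data do not provide sufficient evidence against H0.

1.314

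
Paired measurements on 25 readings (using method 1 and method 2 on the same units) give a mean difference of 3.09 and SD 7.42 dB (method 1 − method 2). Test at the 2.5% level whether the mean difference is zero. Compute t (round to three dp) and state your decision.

t = 2.082; fail to reject H0

H0: μ_d = 0; H1: μ_d ≠ 0 (paired t-test on the differences, two-sided).
t = d̄/(s_d/√n) = 3.09/(7.42/√25) = 2.082
df = n − 1 = 24
Two-sided p-value ≈ 0.048
Since p ≈ 0.048 > α = 0.025, fail to reject H0; the evidence is not statistically significant.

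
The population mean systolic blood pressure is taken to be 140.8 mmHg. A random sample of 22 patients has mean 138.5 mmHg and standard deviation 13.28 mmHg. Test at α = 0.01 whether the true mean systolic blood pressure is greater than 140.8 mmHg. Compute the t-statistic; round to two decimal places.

-0.81

H0: μ = 140.8; H1: μ > 140.8 (one-sample t-test, right-tailed).
t = (x̄ − μ₀)/(s/√n) = (138.5 − 140.8)/(13.28/√22) = -0.81
df = n − 1 = 21
p-value = P(T ≥ -0.81) ≈ 0.787
Since p ≈ 0.787 > α = 0.01, fail to reject H0; the data do not provide sufficient evidence against H0.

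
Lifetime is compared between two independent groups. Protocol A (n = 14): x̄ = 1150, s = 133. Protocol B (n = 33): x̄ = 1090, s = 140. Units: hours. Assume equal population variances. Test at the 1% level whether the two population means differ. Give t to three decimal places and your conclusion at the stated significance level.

Let group 1 = protocol A, group 2 = protocol B. H0: μ_1 = μ_2; H1: μ_1 ≠ μ_2 (two-sample pooled-variance t-test, two-sided).
s_p² = [(14−1)·133² + (33−1)·140²]/(14+33−2) = 19047.9
t = (1150 − 1090)/√[19047.9·(1/14 + 1/33)] = 1.363
df = n₁ + n₂ − 2 = 45
Two-sided p-value ≈ 0.180
Since p ≈ 0.180 > α = 0.01, fail to reject H0; the data do not provide sufficient evidence against H0.

t = 1.363; fail to reject H0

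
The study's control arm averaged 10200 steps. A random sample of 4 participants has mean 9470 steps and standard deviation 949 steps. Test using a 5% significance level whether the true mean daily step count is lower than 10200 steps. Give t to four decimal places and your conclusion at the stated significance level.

t = -1.5385; fail to reject H0

H0: μ = 10200; H1: μ < 10200 (one-sample t-test, left-tailed).
t = (x̄ − μ₀)/(s/√n) = (9470 − 10200)/(949/√4) = -1.5385
df = n − 1 = 3
p-value = P(T ≤ -1.5385) ≈ 0.1108
Since p ≈ 0.1108 > α = 0.05, fail to reject H0; the evidence is not statistically significant.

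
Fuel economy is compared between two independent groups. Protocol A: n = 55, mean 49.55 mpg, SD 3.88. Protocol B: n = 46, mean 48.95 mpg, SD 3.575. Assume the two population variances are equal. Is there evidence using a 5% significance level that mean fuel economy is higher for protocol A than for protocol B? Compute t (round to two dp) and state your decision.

t = 0.80; fail to reject H0

Let group 1 = protocol A, group 2 = protocol B. H0: μ_1 = μ_2; H1: μ_1 > μ_2 (two-sample pooled-variance t-test, right-tailed).
s_p² = [(55−1)·3.88² + (46−1)·3.575²]/(55+46−2) = 14.0209
t = (49.55 − 48.95)/√[14.0209·(1/55 + 1/46)] = 0.80
df = n₁ + n₂ − 2 = 99
p-value = P(T ≥ 0.80) ≈ 0.212
Since p ≈ 0.212 > α = 0.05, fail to reject H0; the data do not provide sufficient evidence against H0.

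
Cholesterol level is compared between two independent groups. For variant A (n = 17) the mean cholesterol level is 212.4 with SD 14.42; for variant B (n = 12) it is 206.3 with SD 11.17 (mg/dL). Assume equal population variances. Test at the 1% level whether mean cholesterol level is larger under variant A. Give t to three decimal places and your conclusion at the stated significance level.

t = 1.226; fail to reject H0

Let group 1 = variant A, group 2 = variant B. H0: μ_1 = μ_2; H1: μ_1 > μ_2 (two-sample pooled-variance t-test, right-tailed).
s_p² = [(17−1)·14.42² + (12−1)·11.17²]/(17+12−2) = 174.053
t = (212.4 − 206.3)/√[174.053·(1/17 + 1/12)] = 1.226
df = n₁ + n₂ − 2 = 27
p-value = P(T ≥ 1.226) ≈ 0.1153
Since p ≈ 0.1153 > α = 0.01, fail to reject H0; the evidence is not statistically significant.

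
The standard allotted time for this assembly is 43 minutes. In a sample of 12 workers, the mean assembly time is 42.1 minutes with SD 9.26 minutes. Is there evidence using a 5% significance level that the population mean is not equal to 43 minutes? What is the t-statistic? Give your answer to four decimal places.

-0.3367

H0: μ = 43; H1: μ ≠ 43 (one-sample t-test, two-sided).
t = (x̄ − μ₀)/(s/√n) = (42.1 − 43)/(9.26/√12) = -0.3367
df = n − 1 = 11
Two-sided p-value ≈ 0.7427
Since p ≈ 0.7427 > α = 0.05, fail to reject H0; the data do not provide sufficient evidence against H0.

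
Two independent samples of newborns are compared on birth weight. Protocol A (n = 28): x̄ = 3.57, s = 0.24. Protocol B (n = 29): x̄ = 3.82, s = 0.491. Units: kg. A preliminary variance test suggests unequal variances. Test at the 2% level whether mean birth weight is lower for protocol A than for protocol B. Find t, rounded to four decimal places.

Let group 1 = protocol A, group 2 = protocol B. H0: μ_1 = μ_2; H1: μ_1 < μ_2 (Welch's two-sample t-test, left-tailed).
t = (x̄_1 − x̄_2)/√(s_1²/n_1 + s_2²/n_2) = (3.57 − 3.82)/√(0.24²/28 + 0.491²/29) = -2.4550
Welch–Satterthwaite df ≈ 40.97
p-value = P(T ≤ -2.4550) ≈ 0.009
Since p ≈ 0.009 < α = 0.02, reject H0; the data support H1.

-2.4550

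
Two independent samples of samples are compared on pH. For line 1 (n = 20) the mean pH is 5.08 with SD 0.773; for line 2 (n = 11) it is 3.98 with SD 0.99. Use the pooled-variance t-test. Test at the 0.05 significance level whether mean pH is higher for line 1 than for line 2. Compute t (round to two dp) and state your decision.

Let group 1 = line 1, group 2 = line 2. H0: μ_1 = μ_2; H1: μ_1 > μ_2 (two-sample pooled-variance t-test, right-tailed).
s_p² = [(20−1)·0.773² + (11−1)·0.99²]/(20+11−2) = 0.72945
t = (5.08 − 3.98)/√[0.72945·(1/20 + 1/11)] = 3.43
df = n₁ + n₂ − 2 = 29
p-value = P(T ≥ 3.43) ≈ 0.0009
Since p ≈ 0.0009 < α = 0.05, reject H0; the data support H1.

t = 3.43; reject H0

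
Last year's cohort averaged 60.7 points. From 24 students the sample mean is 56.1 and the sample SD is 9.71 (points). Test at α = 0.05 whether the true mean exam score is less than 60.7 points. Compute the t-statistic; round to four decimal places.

H0: μ = 60.7; H1: μ < 60.7 (one-sample t-test, left-tailed).
t = (x̄ − μ₀)/(s/√n) = (56.1 − 60.7)/(9.71/√24) = -2.3208
df = n − 1 = 23
p-value = P(T ≤ -2.3208) ≈ 0.015
Since p ≈ 0.015 < α = 0.05, reject H0; the data support H1.

-2.3208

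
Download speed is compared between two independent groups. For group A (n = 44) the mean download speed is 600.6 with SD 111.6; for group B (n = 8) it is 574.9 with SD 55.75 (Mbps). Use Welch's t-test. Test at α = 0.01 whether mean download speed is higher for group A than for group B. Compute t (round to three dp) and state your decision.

Let group 1 = group A, group 2 = group B. H0: μ_1 = μ_2; H1: μ_1 > μ_2 (Welch's two-sample t-test, right-tailed).
t = (x̄_1 − x̄_2)/√(s_1²/n_1 + s_2²/n_2) = (600.6 − 574.9)/√(111.6²/44 + 55.75²/8) = 0.992
Welch–Satterthwaite df ≈ 19.25
p-value = P(T ≥ 0.992) ≈ 0.1668
Since p ≈ 0.1668 > α = 0.01, fail to reject H0; the evidence is not statistically significant.

t = 0.992; fail to reject H0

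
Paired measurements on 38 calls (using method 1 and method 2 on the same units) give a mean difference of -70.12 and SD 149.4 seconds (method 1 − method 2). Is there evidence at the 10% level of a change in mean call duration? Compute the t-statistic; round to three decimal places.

-2.893

H0: μ_d = 0; H1: μ_d ≠ 0 (paired t-test on the differences, two-sided).
t = d̄/(s_d/√n) = -70.12/(149.4/√38) = -2.893
df = n − 1 = 37
Two-sided p-value ≈ 0.0064
Since p ≈ 0.0064 < α = 0.1, reject H0; the data support H1.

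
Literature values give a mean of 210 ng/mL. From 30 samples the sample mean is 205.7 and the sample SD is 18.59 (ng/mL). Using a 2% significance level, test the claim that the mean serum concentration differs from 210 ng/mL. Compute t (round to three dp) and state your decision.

H0: μ = 210; H1: μ ≠ 210 (one-sample t-test, two-sided).
t = (x̄ − μ₀)/(s/√n) = (205.7 − 210)/(18.59/√30) = -1.267
df = n − 1 = 29
Two-sided p-value ≈ 0.2153
Since p ≈ 0.2153 > α = 0.02, fail to reject H0; the data do not provide sufficient evidence against H0.

t = -1.267; fail to reject H0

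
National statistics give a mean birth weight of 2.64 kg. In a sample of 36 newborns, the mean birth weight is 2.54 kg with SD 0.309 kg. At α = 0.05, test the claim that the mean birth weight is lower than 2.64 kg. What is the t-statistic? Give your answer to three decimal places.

H0: μ = 2.64; H1: μ < 2.64 (one-sample t-test, left-tailed).
t = (x̄ − μ₀)/(s/√n) = (2.54 − 2.64)/(0.309/√36) = -1.942
df = n − 1 = 35
p-value = P(T ≤ -1.942) ≈ 0.0301
Since p ≈ 0.0301 < α = 0.05, reject H0; the evidence is statistically significant.

-1.942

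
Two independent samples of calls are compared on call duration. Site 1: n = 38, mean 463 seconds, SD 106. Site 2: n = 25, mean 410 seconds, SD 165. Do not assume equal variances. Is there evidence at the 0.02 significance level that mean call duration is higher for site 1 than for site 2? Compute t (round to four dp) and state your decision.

t = 1.4243; fail to reject H0

Let group 1 = site 1, group 2 = site 2. H0: μ_1 = μ_2; H1: μ_1 > μ_2 (Welch's two-sample t-test, right-tailed).
t = (x̄_1 − x̄_2)/√(s_1²/n_1 + s_2²/n_2) = (463 − 410)/√(106²/38 + 165²/25) = 1.4243
Welch–Satterthwaite df ≈ 37.03
p-value = P(T ≥ 1.4243) ≈ 0.081
Since p ≈ 0.081 > α = 0.02, fail to reject H0; the evidence is not statistically significant.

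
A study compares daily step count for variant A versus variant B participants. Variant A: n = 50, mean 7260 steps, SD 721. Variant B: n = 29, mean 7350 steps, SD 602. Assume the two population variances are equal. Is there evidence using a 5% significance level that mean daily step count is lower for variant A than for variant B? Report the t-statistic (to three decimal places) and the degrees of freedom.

t = -0.567, df = 77

Let group 1 = variant A, group 2 = variant B. H0: μ_1 = μ_2; H1: μ_1 < μ_2 (two-sample pooled-variance t-test, left-tailed).
s_p² = [(50−1)·721² + (29−1)·602²]/(50+29−2) = 462591
t = (7260 − 7350)/√[462591·(1/50 + 1/29)] = -0.567
df = n₁ + n₂ − 2 = 77
p-value = P(T ≤ -0.567) ≈ 0.2862
Since p ≈ 0.2862 > α = 0.05, fail to reject H0; the data do not provide sufficient evidence against H0.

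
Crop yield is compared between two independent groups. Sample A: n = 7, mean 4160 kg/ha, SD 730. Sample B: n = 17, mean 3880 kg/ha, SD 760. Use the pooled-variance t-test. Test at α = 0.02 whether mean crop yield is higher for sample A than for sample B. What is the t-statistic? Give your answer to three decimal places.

Let group 1 = sample A, group 2 = sample B. H0: μ_1 = μ_2; H1: μ_1 > μ_2 (two-sample pooled-variance t-test, right-tailed).
s_p² = [(7−1)·730² + (17−1)·760²]/(7+17−2) = 565409
t = (4160 − 3880)/√[565409·(1/7 + 1/17)] = 0.829
df = n₁ + n₂ − 2 = 22
p-value = P(T ≥ 0.829) ≈ 0.208
Since p ≈ 0.208 > α = 0.02, fail to reject H0; the data do not provide sufficient evidence against H0.

0.829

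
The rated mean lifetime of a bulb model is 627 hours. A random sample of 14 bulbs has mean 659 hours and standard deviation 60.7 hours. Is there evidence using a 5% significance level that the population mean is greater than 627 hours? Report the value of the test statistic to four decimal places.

H0: μ = 627; H1: μ > 627 (one-sample t-test, right-tailed).
t = (x̄ − μ₀)/(s/√n) = (659 − 627)/(60.7/√14) = 1.9725
df = n − 1 = 13
p-value = P(T ≥ 1.9725) ≈ 0.035
Since p ≈ 0.035 < α = 0.05, reject H0; the evidence is statistically significant.

1.9725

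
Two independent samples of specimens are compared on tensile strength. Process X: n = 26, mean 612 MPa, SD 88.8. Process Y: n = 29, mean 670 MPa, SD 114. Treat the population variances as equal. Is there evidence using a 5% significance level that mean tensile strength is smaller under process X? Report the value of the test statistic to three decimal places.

Let group 1 = process X, group 2 = process Y. H0: μ_1 = μ_2; H1: μ_1 < μ_2 (two-sample pooled-variance t-test, left-tailed).
s_p² = [(26−1)·88.8² + (29−1)·114²]/(26+29−2) = 10585.4
t = (612 − 670)/√[10585.4·(1/26 + 1/29)] = -2.087
df = n₁ + n₂ − 2 = 53
p-value = P(T ≤ -2.087) ≈ 0.0208
Since p ≈ 0.0208 < α = 0.05, reject H0; the data support H1.

-2.087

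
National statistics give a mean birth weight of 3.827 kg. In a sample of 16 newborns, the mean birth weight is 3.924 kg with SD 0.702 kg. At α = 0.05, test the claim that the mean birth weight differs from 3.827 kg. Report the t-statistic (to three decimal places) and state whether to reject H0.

H0: μ = 3.827; H1: μ ≠ 3.827 (one-sample t-test, two-sided).
t = (x̄ − μ₀)/(s/√n) = (3.924 − 3.827)/(0.702/√16) = 0.553
df = n − 1 = 15
Two-sided p-value ≈ 0.5886
Since p ≈ 0.5886 > α = 0.05, fail to reject H0; the evidence is not statistically significant.

t = 0.553; fail to reject H0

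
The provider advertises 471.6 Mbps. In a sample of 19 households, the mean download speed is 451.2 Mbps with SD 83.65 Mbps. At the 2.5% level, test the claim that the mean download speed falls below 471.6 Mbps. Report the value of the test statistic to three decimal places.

-1.063

H0: μ = 471.6; H1: μ < 471.6 (one-sample t-test, left-tailed).
t = (x̄ − μ₀)/(s/√n) = (451.2 − 471.6)/(83.65/√19) = -1.063
df = n − 1 = 18
p-value = P(T ≤ -1.063) ≈ 0.1509
Since p ≈ 0.1509 > α = 0.025, fail to reject H0; the data do not provide sufficient evidence against H0.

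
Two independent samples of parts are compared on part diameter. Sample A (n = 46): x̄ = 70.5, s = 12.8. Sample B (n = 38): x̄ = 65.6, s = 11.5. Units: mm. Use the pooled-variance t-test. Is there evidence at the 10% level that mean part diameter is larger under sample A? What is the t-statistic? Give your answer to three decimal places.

Let group 1 = sample A, group 2 = sample B. H0: μ_1 = μ_2; H1: μ_1 > μ_2 (two-sample pooled-variance t-test, right-tailed).
s_p² = [(46−1)·12.8² + (38−1)·11.5²]/(46+38−2) = 149.586
t = (70.5 − 65.6)/√[149.586·(1/46 + 1/38)] = 1.828
df = n₁ + n₂ − 2 = 82
p-value = P(T ≥ 1.828) ≈ 0.036
Since p ≈ 0.036 < α = 0.1, reject H0; the data support H1.

1.828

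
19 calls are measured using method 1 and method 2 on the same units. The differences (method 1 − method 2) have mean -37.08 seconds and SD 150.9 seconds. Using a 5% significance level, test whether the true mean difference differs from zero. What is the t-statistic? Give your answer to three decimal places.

-1.071

H0: μ_d = 0; H1: μ_d ≠ 0 (paired t-test on the differences, two-sided).
t = d̄/(s_d/√n) = -37.08/(150.9/√19) = -1.071
df = n − 1 = 18
Two-sided p-value ≈ 0.298
Since p ≈ 0.298 > α = 0.05, fail to reject H0; the evidence is not statistically significant.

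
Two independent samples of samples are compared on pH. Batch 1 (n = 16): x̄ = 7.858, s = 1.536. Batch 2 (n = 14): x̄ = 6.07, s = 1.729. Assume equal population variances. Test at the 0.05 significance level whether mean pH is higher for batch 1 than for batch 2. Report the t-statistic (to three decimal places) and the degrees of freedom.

Let group 1 = batch 1, group 2 = batch 2. H0: μ_1 = μ_2; H1: μ_1 > μ_2 (two-sample pooled-variance t-test, right-tailed).
s_p² = [(16−1)·1.536² + (14−1)·1.729²]/(16+14−2) = 2.65186
t = (7.858 − 6.07)/√[2.65186·(1/16 + 1/14)] = 3.000
df = n₁ + n₂ − 2 = 28
p-value = P(T ≥ 3.000) ≈ 0.003
Since p ≈ 0.003 < α = 0.05, reject H0; the data support H1.

t = 3.000, df = 28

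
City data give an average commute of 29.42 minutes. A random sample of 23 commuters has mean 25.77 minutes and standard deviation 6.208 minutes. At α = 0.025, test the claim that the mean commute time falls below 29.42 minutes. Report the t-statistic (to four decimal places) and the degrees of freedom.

H0: μ = 29.42; H1: μ < 29.42 (one-sample t-test, left-tailed).
t = (x̄ − μ₀)/(s/√n) = (25.77 − 29.42)/(6.208/√23) = -2.8197
df = n − 1 = 22
p-value = P(T ≤ -2.8197) ≈ 0.0050
Since p ≈ 0.0050 < α = 0.025, reject H0; the evidence is statistically significant.

t = -2.8197, df = 22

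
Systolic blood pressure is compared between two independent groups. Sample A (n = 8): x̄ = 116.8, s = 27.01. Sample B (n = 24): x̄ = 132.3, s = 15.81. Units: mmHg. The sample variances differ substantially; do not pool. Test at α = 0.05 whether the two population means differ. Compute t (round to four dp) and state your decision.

Let group 1 = sample A, group 2 = sample B. H0: μ_1 = μ_2; H1: μ_1 ≠ μ_2 (Welch's two-sample t-test, two-sided).
t = (x̄_1 − x̄_2)/√(s_1²/n_1 + s_2²/n_2) = (116.8 − 132.3)/√(27.01²/8 + 15.81²/24) = -1.5377
Welch–Satterthwaite df ≈ 8.66
Two-sided p-value ≈ 0.1598
Since p ≈ 0.1598 > α = 0.05, fail to reject H0; the data do not provide sufficient evidence against H0.

t = -1.5377; fail to reject H0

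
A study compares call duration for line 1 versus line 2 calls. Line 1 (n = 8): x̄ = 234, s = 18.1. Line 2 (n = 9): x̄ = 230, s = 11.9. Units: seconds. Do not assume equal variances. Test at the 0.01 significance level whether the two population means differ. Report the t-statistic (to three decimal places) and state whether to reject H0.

Let group 1 = line 1, group 2 = line 2. H0: μ_1 = μ_2; H1: μ_1 ≠ μ_2 (Welch's two-sample t-test, two-sided).
t = (x̄_1 − x̄_2)/√(s_1²/n_1 + s_2²/n_2) = (234 − 230)/√(18.1²/8 + 11.9²/9) = 0.531
Welch–Satterthwaite df ≈ 11.88
Two-sided p-value ≈ 0.6050
Since p ≈ 0.6050 > α = 0.01, fail to reject H0; the evidence is not statistically significant.

t = 0.531; fail to reject H0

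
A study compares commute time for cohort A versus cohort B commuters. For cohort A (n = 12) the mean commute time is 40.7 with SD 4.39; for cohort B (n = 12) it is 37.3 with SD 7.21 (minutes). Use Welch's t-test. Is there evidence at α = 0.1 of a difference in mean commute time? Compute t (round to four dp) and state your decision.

Let group 1 = cohort A, group 2 = cohort B. H0: μ_1 = μ_2; H1: μ_1 ≠ μ_2 (Welch's two-sample t-test, two-sided).
t = (x̄_1 − x̄_2)/√(s_1²/n_1 + s_2²/n_2) = (40.7 − 37.3)/√(4.39²/12 + 7.21²/12) = 1.3953
Welch–Satterthwaite df ≈ 18.17
Two-sided p-value ≈ 0.180
Since p ≈ 0.180 > α = 0.1, fail to reject H0; the evidence is not statistically significant.

t = 1.3953; fail to reject H0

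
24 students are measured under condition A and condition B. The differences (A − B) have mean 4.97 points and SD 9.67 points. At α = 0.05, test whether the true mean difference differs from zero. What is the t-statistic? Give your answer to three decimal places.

H0: μ_d = 0; H1: μ_d ≠ 0 (paired t-test on the differences, two-sided).
t = d̄/(s_d/√n) = 4.97/(9.67/√24) = 2.518
df = n − 1 = 23
Two-sided p-value ≈ 0.0192
Since p ≈ 0.0192 < α = 0.05, reject H0; the evidence is statistically significant.

2.518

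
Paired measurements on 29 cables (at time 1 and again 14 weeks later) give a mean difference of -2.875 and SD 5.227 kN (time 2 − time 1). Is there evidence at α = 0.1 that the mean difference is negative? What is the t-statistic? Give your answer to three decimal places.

H0: μ_d = 0; H1: μ_d < 0 (paired t-test on the differences, left-tailed).
t = d̄/(s_d/√n) = -2.875/(5.227/√29) = -2.962
df = n − 1 = 28
p-value = P(T ≤ -2.962) ≈ 0.0031
Since p ≈ 0.0031 < α = 0.1, reject H0; the evidence is statistically significant.

-2.962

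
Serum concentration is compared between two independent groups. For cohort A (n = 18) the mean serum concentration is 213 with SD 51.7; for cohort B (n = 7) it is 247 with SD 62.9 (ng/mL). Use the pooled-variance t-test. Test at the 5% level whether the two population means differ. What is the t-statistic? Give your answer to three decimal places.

-1.392

Let group 1 = cohort A, group 2 = cohort B. H0: μ_1 = μ_2; H1: μ_1 ≠ μ_2 (two-sample pooled-variance t-test, two-sided).
s_p² = [(18−1)·51.7² + (7−1)·62.9²]/(18+7−2) = 3007.72
t = (213 − 247)/√[3007.72·(1/18 + 1/7)] = -1.392
df = n₁ + n₂ − 2 = 23
Two-sided p-value ≈ 0.1773
Since p ≈ 0.1773 > α = 0.05, fail to reject H0; the evidence is not statistically significant.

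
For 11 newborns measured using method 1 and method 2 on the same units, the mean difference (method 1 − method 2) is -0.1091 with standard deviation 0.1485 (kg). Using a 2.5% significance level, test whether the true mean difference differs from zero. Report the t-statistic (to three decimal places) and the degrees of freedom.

t = -2.437, df = 10

H0: μ_d = 0; H1: μ_d ≠ 0 (paired t-test on the differences, two-sided).
t = d̄/(s_d/√n) = -0.1091/(0.1485/√11) = -2.437
df = n − 1 = 10
Two-sided p-value ≈ 0.0350
Since p ≈ 0.0350 > α = 0.025, fail to reject H0; the data do not provide sufficient evidence against H0.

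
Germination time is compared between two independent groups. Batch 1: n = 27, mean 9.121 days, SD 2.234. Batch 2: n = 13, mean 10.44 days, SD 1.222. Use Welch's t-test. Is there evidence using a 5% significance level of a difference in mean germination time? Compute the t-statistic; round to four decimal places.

Let group 1 = batch 1, group 2 = batch 2. H0: μ_1 = μ_2; H1: μ_1 ≠ μ_2 (Welch's two-sample t-test, two-sided).
t = (x̄_1 − x̄_2)/√(s_1²/n_1 + s_2²/n_2) = (9.121 − 10.44)/√(2.234²/27 + 1.222²/13) = -2.4093
Welch–Satterthwaite df ≈ 37.22
Two-sided p-value ≈ 0.0210
Since p ≈ 0.0210 < α = 0.05, reject H0; the evidence is statistically significant.

-2.4093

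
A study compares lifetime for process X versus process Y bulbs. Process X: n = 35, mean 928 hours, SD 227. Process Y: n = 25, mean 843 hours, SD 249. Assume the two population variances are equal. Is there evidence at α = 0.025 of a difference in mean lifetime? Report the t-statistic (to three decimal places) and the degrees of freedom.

t = 1.373, df = 58

Let group 1 = process X, group 2 = process Y. H0: μ_1 = μ_2; H1: μ_1 ≠ μ_2 (two-sample pooled-variance t-test, two-sided).
s_p² = [(35−1)·227² + (25−1)·249²]/(35+25−2) = 55862.2
t = (928 − 843)/√[55862.2·(1/35 + 1/25)] = 1.373
df = n₁ + n₂ − 2 = 58
Two-sided p-value ≈ 0.1749
Since p ≈ 0.1749 > α = 0.025, fail to reject H0; the evidence is not statistically significant.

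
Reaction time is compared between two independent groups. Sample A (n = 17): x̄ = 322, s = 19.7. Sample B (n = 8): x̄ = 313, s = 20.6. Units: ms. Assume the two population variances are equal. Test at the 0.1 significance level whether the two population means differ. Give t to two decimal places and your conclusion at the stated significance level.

Let group 1 = sample A, group 2 = sample B. H0: μ_1 = μ_2; H1: μ_1 ≠ μ_2 (two-sample pooled-variance t-test, two-sided).
s_p² = [(17−1)·19.7² + (8−1)·20.6²]/(17+8−2) = 399.129
t = (322 − 313)/√[399.129·(1/17 + 1/8)] = 1.05
df = n₁ + n₂ − 2 = 23
Two-sided p-value ≈ 0.3043
Since p ≈ 0.3043 > α = 0.1, fail to reject H0; the data do not provide sufficient evidence against H0.

t = 1.05; fail to reject H0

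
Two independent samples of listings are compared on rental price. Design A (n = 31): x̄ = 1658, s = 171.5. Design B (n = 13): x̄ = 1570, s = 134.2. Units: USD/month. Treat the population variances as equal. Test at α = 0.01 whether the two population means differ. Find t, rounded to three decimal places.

Let group 1 = design A, group 2 = design B. H0: μ_1 = μ_2; H1: μ_1 ≠ μ_2 (two-sample pooled-variance t-test, two-sided).
s_p² = [(31−1)·171.5² + (13−1)·134.2²]/(31+13−2) = 26154.4
t = (1658 − 1570)/√[26154.4·(1/31 + 1/13)] = 1.647
df = n₁ + n₂ − 2 = 42
Two-sided p-value ≈ 0.107
Since p ≈ 0.107 > α = 0.01, fail to reject H0; the evidence is not statistically significant.

1.647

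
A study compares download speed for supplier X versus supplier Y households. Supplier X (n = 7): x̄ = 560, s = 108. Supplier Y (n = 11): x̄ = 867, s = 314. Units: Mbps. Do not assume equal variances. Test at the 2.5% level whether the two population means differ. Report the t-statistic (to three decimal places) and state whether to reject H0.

Let group 1 = supplier X, group 2 = supplier Y. H0: μ_1 = μ_2; H1: μ_1 ≠ μ_2 (Welch's two-sample t-test, two-sided).
t = (x̄_1 − x̄_2)/√(s_1²/n_1 + s_2²/n_2) = (560 − 867)/√(108²/7 + 314²/11) = -2.978
Welch–Satterthwaite df ≈ 13.30
Two-sided p-value ≈ 0.0105
Since p ≈ 0.0105 < α = 0.025, reject H0; the evidence is statistically significant.

t = -2.978; reject H0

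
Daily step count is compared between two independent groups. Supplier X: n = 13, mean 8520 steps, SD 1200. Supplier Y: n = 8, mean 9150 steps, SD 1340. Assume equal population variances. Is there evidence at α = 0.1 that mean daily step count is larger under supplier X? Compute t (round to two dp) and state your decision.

t = -1.12; fail to reject H0

Let group 1 = supplier X, group 2 = supplier Y. H0: μ_1 = μ_2; H1: μ_1 > μ_2 (two-sample pooled-variance t-test, right-tailed).
s_p² = [(13−1)·1200² + (8−1)·1340²]/(13+8−2) = 1571010
t = (8520 − 9150)/√[1571010·(1/13 + 1/8)] = -1.12
df = n₁ + n₂ − 2 = 19
p-value = P(T ≥ -1.12) ≈ 0.8614
Since p ≈ 0.8614 > α = 0.1, fail to reject H0; the evidence is not statistically significant.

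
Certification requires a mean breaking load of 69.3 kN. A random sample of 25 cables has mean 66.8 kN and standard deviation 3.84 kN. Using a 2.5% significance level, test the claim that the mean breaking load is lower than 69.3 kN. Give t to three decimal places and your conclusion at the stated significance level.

H0: μ = 69.3; H1: μ < 69.3 (one-sample t-test, left-tailed).
t = (x̄ − μ₀)/(s/√n) = (66.8 − 69.3)/(3.84/√25) = -3.255
df = n − 1 = 24
p-value = P(T ≤ -3.255) ≈ 0.002
Since p ≈ 0.002 < α = 0.025, reject H0; the evidence is statistically significant.

t = -3.255; reject H0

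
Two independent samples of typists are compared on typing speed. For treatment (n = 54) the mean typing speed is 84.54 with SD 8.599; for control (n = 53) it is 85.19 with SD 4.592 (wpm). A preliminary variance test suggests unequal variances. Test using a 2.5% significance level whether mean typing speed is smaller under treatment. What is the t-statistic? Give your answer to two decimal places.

-0.49

Let group 1 = treatment, group 2 = control. H0: μ_1 = μ_2; H1: μ_1 < μ_2 (Welch's two-sample t-test, left-tailed).
t = (x̄_1 − x̄_2)/√(s_1²/n_1 + s_2²/n_2) = (84.54 − 85.19)/√(8.599²/54 + 4.592²/53) = -0.49
Welch–Satterthwaite df ≈ 81.28
p-value = P(T ≤ -0.49) ≈ 0.313
Since p ≈ 0.313 > α = 0.025, fail to reject H0; the data do not provide sufficient evidence against H0.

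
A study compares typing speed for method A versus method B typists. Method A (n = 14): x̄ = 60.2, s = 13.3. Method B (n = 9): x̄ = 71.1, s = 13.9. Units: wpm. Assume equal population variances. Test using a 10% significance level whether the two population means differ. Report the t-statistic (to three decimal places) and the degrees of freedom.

Let group 1 = method A, group 2 = method B. H0: μ_1 = μ_2; H1: μ_1 ≠ μ_2 (two-sample pooled-variance t-test, two-sided).
s_p² = [(14−1)·13.3² + (9−1)·13.9²]/(14+9−2) = 183.107
t = (60.2 − 71.1)/√[183.107·(1/14 + 1/9)] = -1.885
df = n₁ + n₂ − 2 = 21
Two-sided p-value ≈ 0.073
Since p ≈ 0.073 < α = 0.1, reject H0; the data support H1.

t = -1.885, df = 21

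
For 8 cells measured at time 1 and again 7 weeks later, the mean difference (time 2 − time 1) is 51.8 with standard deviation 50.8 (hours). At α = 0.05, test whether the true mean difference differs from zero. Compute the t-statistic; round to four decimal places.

2.8841

H0: μ_d = 0; H1: μ_d ≠ 0 (paired t-test on the differences, two-sided).
t = d̄/(s_d/√n) = 51.8/(50.8/√8) = 2.8841
df = n − 1 = 7
Two-sided p-value ≈ 0.0235
Since p ≈ 0.0235 < α = 0.05, reject H0; the data support H1.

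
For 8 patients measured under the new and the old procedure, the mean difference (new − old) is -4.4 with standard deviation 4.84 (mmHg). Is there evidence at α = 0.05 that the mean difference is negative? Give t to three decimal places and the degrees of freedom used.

H0: μ_d = 0; H1: μ_d < 0 (paired t-test on the differences, left-tailed).
t = d̄/(s_d/√n) = -4.4/(4.84/√8) = -2.571
df = n − 1 = 7
p-value = P(T ≤ -2.571) ≈ 0.0185
Since p ≈ 0.0185 < α = 0.05, reject H0; the data support H1.

t = -2.571, df = 7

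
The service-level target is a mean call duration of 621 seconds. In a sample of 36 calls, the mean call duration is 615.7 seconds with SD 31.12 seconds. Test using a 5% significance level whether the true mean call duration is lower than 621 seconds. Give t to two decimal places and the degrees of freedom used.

t = -1.02, df = 35

H0: μ = 621; H1: μ < 621 (one-sample t-test, left-tailed).
t = (x̄ − μ₀)/(s/√n) = (615.7 − 621)/(31.12/√36) = -1.02
df = n − 1 = 35
p-value = P(T ≤ -1.02) ≈ 0.1569
Since p ≈ 0.1569 > α = 0.05, fail to reject H0; the data do not provide sufficient evidence against H0.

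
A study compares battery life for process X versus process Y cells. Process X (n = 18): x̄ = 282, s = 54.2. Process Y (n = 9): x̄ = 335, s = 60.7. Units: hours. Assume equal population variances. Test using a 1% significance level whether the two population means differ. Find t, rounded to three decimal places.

-2.303

Let group 1 = process X, group 2 = process Y. H0: μ_1 = μ_2; H1: μ_1 ≠ μ_2 (two-sample pooled-variance t-test, two-sided).
s_p² = [(18−1)·54.2² + (9−1)·60.7²]/(18+9−2) = 3176.63
t = (282 − 335)/√[3176.63·(1/18 + 1/9)] = -2.303
df = n₁ + n₂ − 2 = 25
Two-sided p-value ≈ 0.0299
Since p ≈ 0.0299 > α = 0.01, fail to reject H0; the evidence is not statistically significant.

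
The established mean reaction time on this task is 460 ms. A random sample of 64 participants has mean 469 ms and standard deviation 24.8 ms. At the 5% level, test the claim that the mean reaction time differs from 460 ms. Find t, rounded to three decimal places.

H0: μ = 460; H1: μ ≠ 460 (one-sample t-test, two-sided).
t = (x̄ − μ₀)/(s/√n) = (469 − 460)/(24.8/√64) = 2.903
df = n − 1 = 63
Two-sided p-value ≈ 0.005
Since p ≈ 0.005 < α = 0.05, reject H0; the evidence is statistically significant.

2.903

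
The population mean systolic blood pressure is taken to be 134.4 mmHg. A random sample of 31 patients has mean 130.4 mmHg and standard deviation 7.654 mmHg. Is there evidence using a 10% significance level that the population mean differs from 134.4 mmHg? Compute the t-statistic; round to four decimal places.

H0: μ = 134.4; H1: μ ≠ 134.4 (one-sample t-test, two-sided).
t = (x̄ − μ₀)/(s/√n) = (130.4 − 134.4)/(7.654/√31) = -2.9097
df = n − 1 = 30
Two-sided p-value ≈ 0.0068
Since p ≈ 0.0068 < α = 0.1, reject H0; the data support H1.

-2.9097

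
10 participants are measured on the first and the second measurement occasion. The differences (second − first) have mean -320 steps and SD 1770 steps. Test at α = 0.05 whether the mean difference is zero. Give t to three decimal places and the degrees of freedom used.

t = -0.572, df = 9

H0: μ_d = 0; H1: μ_d ≠ 0 (paired t-test on the differences, two-sided).
t = d̄/(s_d/√n) = -320/(1770/√10) = -0.572
df = n − 1 = 9
Two-sided p-value ≈ 0.5815
Since p ≈ 0.5815 > α = 0.05, fail to reject H0; the data do not provide sufficient evidence against H0.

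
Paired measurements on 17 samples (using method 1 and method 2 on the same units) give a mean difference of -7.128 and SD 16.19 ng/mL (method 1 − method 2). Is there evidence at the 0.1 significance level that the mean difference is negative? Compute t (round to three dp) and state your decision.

t = -1.815; reject H0

H0: μ_d = 0; H1: μ_d < 0 (paired t-test on the differences, left-tailed).
t = d̄/(s_d/√n) = -7.128/(16.19/√17) = -1.815
df = n − 1 = 16
p-value = P(T ≤ -1.815) ≈ 0.044
Since p ≈ 0.044 < α = 0.1, reject H0; the data support H1.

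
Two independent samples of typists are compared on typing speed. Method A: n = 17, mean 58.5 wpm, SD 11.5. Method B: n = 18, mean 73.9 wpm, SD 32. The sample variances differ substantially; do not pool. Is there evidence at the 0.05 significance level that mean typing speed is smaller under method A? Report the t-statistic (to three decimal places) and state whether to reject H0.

t = -1.915; reject H0

Let group 1 = method A, group 2 = method B. H0: μ_1 = μ_2; H1: μ_1 < μ_2 (Welch's two-sample t-test, left-tailed).
t = (x̄_1 − x̄_2)/√(s_1²/n_1 + s_2²/n_2) = (58.5 − 73.9)/√(11.5²/17 + 32²/18) = -1.915
Welch–Satterthwaite df ≈ 21.54
p-value = P(T ≤ -1.915) ≈ 0.0344
Since p ≈ 0.0344 < α = 0.05, reject H0; the evidence is statistically significant.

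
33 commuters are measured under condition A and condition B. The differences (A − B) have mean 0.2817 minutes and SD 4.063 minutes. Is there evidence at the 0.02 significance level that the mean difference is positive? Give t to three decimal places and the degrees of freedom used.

t = 0.398, df = 32

H0: μ_d = 0; H1: μ_d > 0 (paired t-test on the differences, right-tailed).
t = d̄/(s_d/√n) = 0.2817/(4.063/√33) = 0.398
df = n − 1 = 32
p-value = P(T ≥ 0.398) ≈ 0.3465
Since p ≈ 0.3465 > α = 0.02, fail to reject H0; the evidence is not statistically significant.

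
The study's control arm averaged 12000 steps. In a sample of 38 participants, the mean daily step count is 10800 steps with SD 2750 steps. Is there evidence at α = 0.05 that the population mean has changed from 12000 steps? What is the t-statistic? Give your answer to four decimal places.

-2.6899

H0: μ = 12000; H1: μ ≠ 12000 (one-sample t-test, two-sided).
t = (x̄ − μ₀)/(s/√n) = (10800 − 12000)/(2750/√38) = -2.6899
df = n − 1 = 37
Two-sided p-value ≈ 0.011
Since p ≈ 0.011 < α = 0.05, reject H0; the data support H1.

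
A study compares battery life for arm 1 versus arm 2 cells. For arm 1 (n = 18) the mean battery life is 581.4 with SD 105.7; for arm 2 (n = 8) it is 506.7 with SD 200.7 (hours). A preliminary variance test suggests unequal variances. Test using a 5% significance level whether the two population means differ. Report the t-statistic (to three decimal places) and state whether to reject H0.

t = 0.993; fail to reject H0

Let group 1 = arm 1, group 2 = arm 2. H0: μ_1 = μ_2; H1: μ_1 ≠ μ_2 (Welch's two-sample t-test, two-sided).
t = (x̄_1 − x̄_2)/√(s_1²/n_1 + s_2²/n_2) = (581.4 − 506.7)/√(105.7²/18 + 200.7²/8) = 0.993
Welch–Satterthwaite df ≈ 8.78
Two-sided p-value ≈ 0.3472
Since p ≈ 0.3472 > α = 0.05, fail to reject H0; the data do not provide sufficient evidence against H0.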